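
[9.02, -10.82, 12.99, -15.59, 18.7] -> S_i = 9.02*(-1.20)^i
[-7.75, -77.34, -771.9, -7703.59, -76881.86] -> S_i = -7.75*9.98^i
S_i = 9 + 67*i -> [9, 76, 143, 210, 277]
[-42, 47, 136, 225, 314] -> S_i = -42 + 89*i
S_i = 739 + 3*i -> [739, 742, 745, 748, 751]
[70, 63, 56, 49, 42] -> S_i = 70 + -7*i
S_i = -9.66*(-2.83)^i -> [-9.66, 27.34, -77.37, 218.95, -619.62]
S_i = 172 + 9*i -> [172, 181, 190, 199, 208]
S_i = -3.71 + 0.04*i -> [-3.71, -3.67, -3.63, -3.59, -3.55]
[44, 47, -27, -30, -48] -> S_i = Random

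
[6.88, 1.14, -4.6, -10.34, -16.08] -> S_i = 6.88 + -5.74*i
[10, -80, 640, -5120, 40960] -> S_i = 10*-8^i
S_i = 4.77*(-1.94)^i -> [4.77, -9.25, 17.95, -34.83, 67.57]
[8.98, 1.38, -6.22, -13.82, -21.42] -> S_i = 8.98 + -7.60*i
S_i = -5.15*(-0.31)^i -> [-5.15, 1.6, -0.49, 0.15, -0.05]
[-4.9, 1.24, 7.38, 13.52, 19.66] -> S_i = -4.90 + 6.14*i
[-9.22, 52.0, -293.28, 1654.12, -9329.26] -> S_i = -9.22*(-5.64)^i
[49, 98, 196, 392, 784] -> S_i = 49*2^i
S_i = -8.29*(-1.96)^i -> [-8.29, 16.25, -31.85, 62.42, -122.34]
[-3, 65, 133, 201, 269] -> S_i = -3 + 68*i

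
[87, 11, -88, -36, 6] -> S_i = Random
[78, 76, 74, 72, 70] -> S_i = 78 + -2*i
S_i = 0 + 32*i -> [0, 32, 64, 96, 128]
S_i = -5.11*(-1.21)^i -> [-5.11, 6.18, -7.48, 9.05, -10.95]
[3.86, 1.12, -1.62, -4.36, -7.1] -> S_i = 3.86 + -2.74*i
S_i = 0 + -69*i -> [0, -69, -138, -207, -276]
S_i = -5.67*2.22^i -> [-5.67, -12.59, -27.94, -62.04, -137.72]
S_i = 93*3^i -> [93, 279, 837, 2511, 7533]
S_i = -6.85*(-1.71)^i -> [-6.85, 11.71, -20.03, 34.25, -58.57]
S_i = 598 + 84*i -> [598, 682, 766, 850, 934]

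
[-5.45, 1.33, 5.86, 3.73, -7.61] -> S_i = Random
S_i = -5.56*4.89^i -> [-5.56, -27.19, -132.95, -650.13, -3179.14]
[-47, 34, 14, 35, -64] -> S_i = Random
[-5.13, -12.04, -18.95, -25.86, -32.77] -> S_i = -5.13 + -6.91*i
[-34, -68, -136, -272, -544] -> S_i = -34*2^i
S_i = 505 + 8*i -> [505, 513, 521, 529, 537]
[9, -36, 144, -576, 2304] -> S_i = 9*-4^i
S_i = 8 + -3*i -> [8, 5, 2, -1, -4]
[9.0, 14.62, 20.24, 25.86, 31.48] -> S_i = 9.00 + 5.62*i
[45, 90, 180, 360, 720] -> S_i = 45*2^i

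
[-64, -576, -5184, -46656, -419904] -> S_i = -64*9^i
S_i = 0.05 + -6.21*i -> [0.05, -6.16, -12.37, -18.58, -24.79]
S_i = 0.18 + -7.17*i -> [0.18, -6.99, -14.16, -21.33, -28.5]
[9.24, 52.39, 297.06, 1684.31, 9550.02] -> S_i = 9.24*5.67^i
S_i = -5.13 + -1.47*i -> [-5.13, -6.6, -8.07, -9.54, -11.01]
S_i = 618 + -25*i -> [618, 593, 568, 543, 518]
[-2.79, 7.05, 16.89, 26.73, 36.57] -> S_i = -2.79 + 9.84*i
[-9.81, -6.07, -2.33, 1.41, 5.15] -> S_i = -9.81 + 3.74*i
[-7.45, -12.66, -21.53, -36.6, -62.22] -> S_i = -7.45*1.70^i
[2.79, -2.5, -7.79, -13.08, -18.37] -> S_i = 2.79 + -5.29*i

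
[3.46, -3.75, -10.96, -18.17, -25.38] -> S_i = 3.46 + -7.21*i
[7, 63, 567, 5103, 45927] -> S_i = 7*9^i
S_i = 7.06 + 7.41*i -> [7.06, 14.47, 21.88, 29.29, 36.7]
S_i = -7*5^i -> [-7, -35, -175, -875, -4375]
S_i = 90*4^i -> [90, 360, 1440, 5760, 23040]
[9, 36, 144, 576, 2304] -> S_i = 9*4^i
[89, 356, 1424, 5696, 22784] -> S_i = 89*4^i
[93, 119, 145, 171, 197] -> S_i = 93 + 26*i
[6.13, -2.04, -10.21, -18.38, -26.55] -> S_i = 6.13 + -8.17*i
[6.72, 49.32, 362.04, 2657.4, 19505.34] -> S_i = 6.72*7.34^i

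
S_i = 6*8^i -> [6, 48, 384, 3072, 24576]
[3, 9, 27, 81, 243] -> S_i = 3*3^i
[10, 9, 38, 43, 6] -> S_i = Random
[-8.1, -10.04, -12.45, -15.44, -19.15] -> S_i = -8.10*1.24^i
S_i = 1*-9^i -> [1, -9, 81, -729, 6561]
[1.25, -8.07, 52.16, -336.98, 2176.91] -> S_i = 1.25*(-6.46)^i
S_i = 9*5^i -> [9, 45, 225, 1125, 5625]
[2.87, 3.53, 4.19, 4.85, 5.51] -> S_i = 2.87 + 0.66*i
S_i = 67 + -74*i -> [67, -7, -81, -155, -229]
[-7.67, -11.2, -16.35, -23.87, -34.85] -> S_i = -7.67*1.46^i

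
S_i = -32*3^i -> [-32, -96, -288, -864, -2592]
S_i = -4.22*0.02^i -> [-4.22, -0.08, -0.0, -0.0, -0.0]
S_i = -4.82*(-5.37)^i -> [-4.82, 25.88, -138.99, 746.4, -4008.15]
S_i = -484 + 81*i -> [-484, -403, -322, -241, -160]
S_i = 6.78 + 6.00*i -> [6.78, 12.78, 18.78, 24.78, 30.78]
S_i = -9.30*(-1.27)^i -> [-9.3, 11.81, -15.0, 19.05, -24.19]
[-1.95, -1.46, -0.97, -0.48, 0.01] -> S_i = -1.95 + 0.49*i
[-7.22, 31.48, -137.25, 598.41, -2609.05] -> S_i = -7.22*(-4.36)^i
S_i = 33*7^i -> [33, 231, 1617, 11319, 79233]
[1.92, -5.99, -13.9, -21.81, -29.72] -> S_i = 1.92 + -7.91*i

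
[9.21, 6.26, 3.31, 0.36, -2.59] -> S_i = 9.21 + -2.95*i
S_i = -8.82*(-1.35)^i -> [-8.82, 11.91, -16.07, 21.7, -29.3]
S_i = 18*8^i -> [18, 144, 1152, 9216, 73728]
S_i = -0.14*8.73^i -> [-0.14, -1.22, -10.67, -93.15, -813.18]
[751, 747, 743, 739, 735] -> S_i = 751 + -4*i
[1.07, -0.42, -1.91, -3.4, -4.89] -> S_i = 1.07 + -1.49*i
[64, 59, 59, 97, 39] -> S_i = Random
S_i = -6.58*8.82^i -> [-6.58, -58.04, -511.87, -4514.73, -39819.91]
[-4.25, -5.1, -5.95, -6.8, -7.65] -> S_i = -4.25 + -0.85*i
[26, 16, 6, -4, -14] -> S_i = 26 + -10*i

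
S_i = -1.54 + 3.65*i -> [-1.54, 2.11, 5.76, 9.41, 13.06]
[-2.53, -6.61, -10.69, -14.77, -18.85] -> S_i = -2.53 + -4.08*i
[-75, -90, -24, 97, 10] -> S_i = Random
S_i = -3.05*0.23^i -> [-3.05, -0.7, -0.16, -0.04, -0.01]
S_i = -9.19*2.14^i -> [-9.19, -19.67, -42.09, -90.07, -192.74]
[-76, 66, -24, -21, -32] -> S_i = Random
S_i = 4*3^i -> [4, 12, 36, 108, 324]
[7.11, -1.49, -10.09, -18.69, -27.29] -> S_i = 7.11 + -8.60*i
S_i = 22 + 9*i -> [22, 31, 40, 49, 58]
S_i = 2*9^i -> [2, 18, 162, 1458, 13122]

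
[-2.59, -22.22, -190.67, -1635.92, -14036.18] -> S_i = -2.59*8.58^i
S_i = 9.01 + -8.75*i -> [9.01, 0.26, -8.49, -17.24, -25.99]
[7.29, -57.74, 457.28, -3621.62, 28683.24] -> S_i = 7.29*(-7.92)^i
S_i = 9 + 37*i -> [9, 46, 83, 120, 157]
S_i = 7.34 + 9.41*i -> [7.34, 16.75, 26.16, 35.57, 44.98]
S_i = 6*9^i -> [6, 54, 486, 4374, 39366]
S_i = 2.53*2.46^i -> [2.53, 6.22, 15.31, 37.66, 92.65]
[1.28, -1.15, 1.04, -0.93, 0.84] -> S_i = 1.28*(-0.90)^i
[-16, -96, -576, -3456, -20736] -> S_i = -16*6^i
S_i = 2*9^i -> [2, 18, 162, 1458, 13122]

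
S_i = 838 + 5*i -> [838, 843, 848, 853, 858]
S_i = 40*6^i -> [40, 240, 1440, 8640, 51840]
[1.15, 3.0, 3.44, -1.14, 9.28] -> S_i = Random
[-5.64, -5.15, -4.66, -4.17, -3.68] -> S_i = -5.64 + 0.49*i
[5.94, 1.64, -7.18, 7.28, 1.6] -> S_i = Random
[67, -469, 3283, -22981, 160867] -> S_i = 67*-7^i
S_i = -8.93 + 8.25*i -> [-8.93, -0.68, 7.57, 15.82, 24.07]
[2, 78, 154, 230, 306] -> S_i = 2 + 76*i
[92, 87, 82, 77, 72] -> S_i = 92 + -5*i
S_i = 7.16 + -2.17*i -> [7.16, 4.99, 2.82, 0.65, -1.52]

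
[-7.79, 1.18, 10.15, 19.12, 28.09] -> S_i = -7.79 + 8.97*i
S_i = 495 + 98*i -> [495, 593, 691, 789, 887]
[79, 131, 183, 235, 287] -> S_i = 79 + 52*i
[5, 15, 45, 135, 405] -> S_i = 5*3^i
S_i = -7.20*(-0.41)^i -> [-7.2, 2.95, -1.21, 0.5, -0.2]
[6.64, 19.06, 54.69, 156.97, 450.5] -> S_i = 6.64*2.87^i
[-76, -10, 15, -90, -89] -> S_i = Random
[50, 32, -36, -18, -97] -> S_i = Random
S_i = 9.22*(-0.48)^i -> [9.22, -4.43, 2.12, -1.02, 0.49]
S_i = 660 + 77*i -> [660, 737, 814, 891, 968]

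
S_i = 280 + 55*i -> [280, 335, 390, 445, 500]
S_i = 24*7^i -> [24, 168, 1176, 8232, 57624]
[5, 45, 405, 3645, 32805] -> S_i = 5*9^i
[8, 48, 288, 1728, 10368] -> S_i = 8*6^i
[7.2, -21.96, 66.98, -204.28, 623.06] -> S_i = 7.20*(-3.05)^i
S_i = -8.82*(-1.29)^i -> [-8.82, 11.38, -14.68, 18.93, -24.42]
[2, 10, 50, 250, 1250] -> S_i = 2*5^i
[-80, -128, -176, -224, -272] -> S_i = -80 + -48*i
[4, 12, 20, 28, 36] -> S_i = 4 + 8*i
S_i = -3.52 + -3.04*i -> [-3.52, -6.56, -9.6, -12.64, -15.68]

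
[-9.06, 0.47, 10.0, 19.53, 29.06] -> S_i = -9.06 + 9.53*i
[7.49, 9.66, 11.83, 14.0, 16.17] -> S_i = 7.49 + 2.17*i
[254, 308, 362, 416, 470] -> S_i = 254 + 54*i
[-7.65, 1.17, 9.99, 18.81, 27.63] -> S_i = -7.65 + 8.82*i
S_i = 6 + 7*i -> [6, 13, 20, 27, 34]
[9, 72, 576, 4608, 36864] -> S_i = 9*8^i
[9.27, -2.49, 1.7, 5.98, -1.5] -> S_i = Random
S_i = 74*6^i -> [74, 444, 2664, 15984, 95904]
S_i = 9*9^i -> [9, 81, 729, 6561, 59049]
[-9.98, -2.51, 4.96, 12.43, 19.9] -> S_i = -9.98 + 7.47*i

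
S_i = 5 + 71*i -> [5, 76, 147, 218, 289]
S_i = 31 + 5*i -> [31, 36, 41, 46, 51]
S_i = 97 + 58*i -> [97, 155, 213, 271, 329]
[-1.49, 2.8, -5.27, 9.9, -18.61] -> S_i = -1.49*(-1.88)^i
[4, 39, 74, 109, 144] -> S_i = 4 + 35*i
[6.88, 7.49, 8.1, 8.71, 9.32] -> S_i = 6.88 + 0.61*i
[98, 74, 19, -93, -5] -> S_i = Random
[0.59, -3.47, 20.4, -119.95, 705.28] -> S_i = 0.59*(-5.88)^i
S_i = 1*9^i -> [1, 9, 81, 729, 6561]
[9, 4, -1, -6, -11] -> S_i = 9 + -5*i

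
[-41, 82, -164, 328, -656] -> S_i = -41*-2^i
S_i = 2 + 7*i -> [2, 9, 16, 23, 30]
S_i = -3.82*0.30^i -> [-3.82, -1.15, -0.34, -0.1, -0.03]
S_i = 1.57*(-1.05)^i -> [1.57, -1.65, 1.73, -1.82, 1.91]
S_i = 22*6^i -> [22, 132, 792, 4752, 28512]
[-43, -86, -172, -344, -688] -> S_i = -43*2^i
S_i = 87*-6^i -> [87, -522, 3132, -18792, 112752]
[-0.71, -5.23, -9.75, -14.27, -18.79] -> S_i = -0.71 + -4.52*i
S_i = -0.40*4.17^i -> [-0.4, -1.67, -6.96, -29.0, -120.95]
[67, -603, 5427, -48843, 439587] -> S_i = 67*-9^i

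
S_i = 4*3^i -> [4, 12, 36, 108, 324]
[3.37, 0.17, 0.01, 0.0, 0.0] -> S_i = 3.37*0.05^i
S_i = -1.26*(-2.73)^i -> [-1.26, 3.44, -9.39, 25.64, -69.99]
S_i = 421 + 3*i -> [421, 424, 427, 430, 433]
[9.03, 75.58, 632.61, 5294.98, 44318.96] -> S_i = 9.03*8.37^i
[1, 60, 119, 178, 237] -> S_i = 1 + 59*i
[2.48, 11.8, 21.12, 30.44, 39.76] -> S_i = 2.48 + 9.32*i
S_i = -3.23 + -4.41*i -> [-3.23, -7.64, -12.05, -16.46, -20.87]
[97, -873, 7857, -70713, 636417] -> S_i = 97*-9^i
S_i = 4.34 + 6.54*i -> [4.34, 10.88, 17.42, 23.96, 30.5]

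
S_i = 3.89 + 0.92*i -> [3.89, 4.81, 5.73, 6.65, 7.57]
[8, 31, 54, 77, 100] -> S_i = 8 + 23*i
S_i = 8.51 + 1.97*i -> [8.51, 10.48, 12.45, 14.42, 16.39]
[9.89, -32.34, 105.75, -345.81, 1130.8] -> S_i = 9.89*(-3.27)^i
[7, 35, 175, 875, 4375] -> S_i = 7*5^i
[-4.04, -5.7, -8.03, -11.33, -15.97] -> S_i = -4.04*1.41^i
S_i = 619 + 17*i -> [619, 636, 653, 670, 687]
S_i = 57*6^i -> [57, 342, 2052, 12312, 73872]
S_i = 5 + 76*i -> [5, 81, 157, 233, 309]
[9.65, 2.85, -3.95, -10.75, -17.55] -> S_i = 9.65 + -6.80*i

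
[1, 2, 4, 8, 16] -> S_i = 1*2^i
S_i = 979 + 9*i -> [979, 988, 997, 1006, 1015]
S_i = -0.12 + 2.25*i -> [-0.12, 2.13, 4.38, 6.63, 8.88]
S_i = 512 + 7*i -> [512, 519, 526, 533, 540]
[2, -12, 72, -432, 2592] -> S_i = 2*-6^i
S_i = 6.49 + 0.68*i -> [6.49, 7.17, 7.85, 8.53, 9.21]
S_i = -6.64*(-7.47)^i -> [-6.64, 49.6, -370.52, 2767.77, -20675.24]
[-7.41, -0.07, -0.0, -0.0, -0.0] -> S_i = -7.41*0.01^i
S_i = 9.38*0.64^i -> [9.38, 6.0, 3.84, 2.46, 1.57]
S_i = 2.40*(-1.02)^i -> [2.4, -2.45, 2.5, -2.55, 2.6]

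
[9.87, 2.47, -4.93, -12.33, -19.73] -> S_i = 9.87 + -7.40*i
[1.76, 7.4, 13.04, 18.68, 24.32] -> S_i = 1.76 + 5.64*i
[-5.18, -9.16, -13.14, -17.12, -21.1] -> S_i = -5.18 + -3.98*i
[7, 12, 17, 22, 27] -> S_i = 7 + 5*i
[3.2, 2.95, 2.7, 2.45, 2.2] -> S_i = 3.20 + -0.25*i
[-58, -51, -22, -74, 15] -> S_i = Random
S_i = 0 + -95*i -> [0, -95, -190, -285, -380]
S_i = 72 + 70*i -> [72, 142, 212, 282, 352]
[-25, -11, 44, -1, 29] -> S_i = Random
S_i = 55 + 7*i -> [55, 62, 69, 76, 83]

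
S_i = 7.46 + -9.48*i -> [7.46, -2.02, -11.5, -20.98, -30.46]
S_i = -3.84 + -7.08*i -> [-3.84, -10.92, -18.0, -25.08, -32.16]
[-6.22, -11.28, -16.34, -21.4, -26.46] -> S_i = -6.22 + -5.06*i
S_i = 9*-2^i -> [9, -18, 36, -72, 144]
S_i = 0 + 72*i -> [0, 72, 144, 216, 288]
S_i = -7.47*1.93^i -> [-7.47, -14.42, -27.83, -53.7, -103.65]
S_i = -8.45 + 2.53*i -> [-8.45, -5.92, -3.39, -0.86, 1.67]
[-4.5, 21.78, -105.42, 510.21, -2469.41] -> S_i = -4.50*(-4.84)^i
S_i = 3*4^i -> [3, 12, 48, 192, 768]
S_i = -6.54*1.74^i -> [-6.54, -11.38, -19.8, -34.45, -59.95]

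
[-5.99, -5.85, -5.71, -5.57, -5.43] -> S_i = -5.99 + 0.14*i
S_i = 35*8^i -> [35, 280, 2240, 17920, 143360]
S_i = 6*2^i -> [6, 12, 24, 48, 96]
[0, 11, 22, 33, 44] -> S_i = 0 + 11*i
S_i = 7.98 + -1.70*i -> [7.98, 6.28, 4.58, 2.88, 1.18]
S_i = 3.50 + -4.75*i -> [3.5, -1.25, -6.0, -10.75, -15.5]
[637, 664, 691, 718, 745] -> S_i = 637 + 27*i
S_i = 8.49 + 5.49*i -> [8.49, 13.98, 19.47, 24.96, 30.45]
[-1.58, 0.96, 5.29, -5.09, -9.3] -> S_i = Random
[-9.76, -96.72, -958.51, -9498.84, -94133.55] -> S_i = -9.76*9.91^i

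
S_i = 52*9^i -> [52, 468, 4212, 37908, 341172]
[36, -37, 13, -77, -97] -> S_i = Random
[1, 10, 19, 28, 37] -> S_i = 1 + 9*i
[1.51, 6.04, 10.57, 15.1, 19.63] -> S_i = 1.51 + 4.53*i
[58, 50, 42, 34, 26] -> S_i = 58 + -8*i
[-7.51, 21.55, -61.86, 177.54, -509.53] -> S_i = -7.51*(-2.87)^i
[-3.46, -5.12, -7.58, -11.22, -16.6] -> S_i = -3.46*1.48^i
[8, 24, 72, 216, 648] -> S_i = 8*3^i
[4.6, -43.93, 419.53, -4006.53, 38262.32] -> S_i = 4.60*(-9.55)^i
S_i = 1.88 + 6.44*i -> [1.88, 8.32, 14.76, 21.2, 27.64]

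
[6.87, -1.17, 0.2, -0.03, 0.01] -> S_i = 6.87*(-0.17)^i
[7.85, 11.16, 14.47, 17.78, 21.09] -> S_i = 7.85 + 3.31*i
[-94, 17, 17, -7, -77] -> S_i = Random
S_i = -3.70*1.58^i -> [-3.7, -5.85, -9.24, -14.59, -23.06]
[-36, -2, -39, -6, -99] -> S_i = Random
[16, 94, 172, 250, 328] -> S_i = 16 + 78*i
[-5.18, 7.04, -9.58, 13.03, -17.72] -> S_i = -5.18*(-1.36)^i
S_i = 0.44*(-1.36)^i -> [0.44, -0.6, 0.81, -1.11, 1.51]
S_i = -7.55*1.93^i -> [-7.55, -14.57, -28.12, -54.28, -104.76]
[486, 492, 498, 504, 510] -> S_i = 486 + 6*i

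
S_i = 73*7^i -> [73, 511, 3577, 25039, 175273]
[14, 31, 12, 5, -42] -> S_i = Random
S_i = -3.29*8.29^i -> [-3.29, -27.27, -226.1, -1874.39, -15538.68]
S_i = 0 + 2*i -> [0, 2, 4, 6, 8]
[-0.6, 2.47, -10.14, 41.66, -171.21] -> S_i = -0.60*(-4.11)^i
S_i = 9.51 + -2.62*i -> [9.51, 6.89, 4.27, 1.65, -0.97]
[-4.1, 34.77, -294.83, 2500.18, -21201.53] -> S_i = -4.10*(-8.48)^i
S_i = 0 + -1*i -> [0, -1, -2, -3, -4]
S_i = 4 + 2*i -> [4, 6, 8, 10, 12]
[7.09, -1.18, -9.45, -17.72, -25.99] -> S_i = 7.09 + -8.27*i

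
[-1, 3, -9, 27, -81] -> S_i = -1*-3^i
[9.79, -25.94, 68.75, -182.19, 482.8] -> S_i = 9.79*(-2.65)^i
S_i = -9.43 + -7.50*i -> [-9.43, -16.93, -24.43, -31.93, -39.43]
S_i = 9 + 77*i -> [9, 86, 163, 240, 317]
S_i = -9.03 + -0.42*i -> [-9.03, -9.45, -9.87, -10.29, -10.71]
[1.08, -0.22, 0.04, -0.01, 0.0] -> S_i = 1.08*(-0.20)^i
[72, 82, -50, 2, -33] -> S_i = Random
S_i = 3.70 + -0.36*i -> [3.7, 3.34, 2.98, 2.62, 2.26]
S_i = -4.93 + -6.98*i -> [-4.93, -11.91, -18.89, -25.87, -32.85]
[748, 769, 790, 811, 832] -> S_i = 748 + 21*i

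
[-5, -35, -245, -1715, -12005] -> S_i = -5*7^i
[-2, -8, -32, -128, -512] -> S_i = -2*4^i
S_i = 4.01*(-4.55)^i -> [4.01, -18.25, 83.02, -377.73, 1718.66]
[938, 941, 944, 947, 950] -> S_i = 938 + 3*i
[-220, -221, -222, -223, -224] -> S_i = -220 + -1*i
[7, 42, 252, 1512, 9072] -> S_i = 7*6^i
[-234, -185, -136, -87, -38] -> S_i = -234 + 49*i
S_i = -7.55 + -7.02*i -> [-7.55, -14.57, -21.59, -28.61, -35.63]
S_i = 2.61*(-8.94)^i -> [2.61, -23.33, 208.6, -1864.89, 16672.11]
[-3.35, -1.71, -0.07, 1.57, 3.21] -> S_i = -3.35 + 1.64*i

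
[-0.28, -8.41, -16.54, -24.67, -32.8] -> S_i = -0.28 + -8.13*i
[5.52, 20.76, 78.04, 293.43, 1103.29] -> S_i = 5.52*3.76^i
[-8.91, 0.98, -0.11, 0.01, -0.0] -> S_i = -8.91*(-0.11)^i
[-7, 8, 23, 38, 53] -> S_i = -7 + 15*i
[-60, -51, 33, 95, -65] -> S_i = Random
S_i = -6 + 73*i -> [-6, 67, 140, 213, 286]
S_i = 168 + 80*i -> [168, 248, 328, 408, 488]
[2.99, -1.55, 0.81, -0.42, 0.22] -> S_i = 2.99*(-0.52)^i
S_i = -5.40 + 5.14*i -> [-5.4, -0.26, 4.88, 10.02, 15.16]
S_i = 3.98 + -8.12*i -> [3.98, -4.14, -12.26, -20.38, -28.5]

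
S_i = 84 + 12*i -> [84, 96, 108, 120, 132]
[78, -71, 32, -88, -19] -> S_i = Random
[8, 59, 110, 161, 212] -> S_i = 8 + 51*i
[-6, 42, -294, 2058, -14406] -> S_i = -6*-7^i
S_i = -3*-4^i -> [-3, 12, -48, 192, -768]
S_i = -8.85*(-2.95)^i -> [-8.85, 26.11, -77.02, 227.2, -670.24]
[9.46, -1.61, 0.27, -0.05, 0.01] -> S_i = 9.46*(-0.17)^i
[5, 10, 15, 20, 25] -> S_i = 5 + 5*i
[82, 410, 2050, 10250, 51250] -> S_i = 82*5^i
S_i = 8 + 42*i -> [8, 50, 92, 134, 176]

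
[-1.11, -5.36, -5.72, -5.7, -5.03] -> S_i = Random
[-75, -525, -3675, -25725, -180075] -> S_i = -75*7^i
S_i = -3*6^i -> [-3, -18, -108, -648, -3888]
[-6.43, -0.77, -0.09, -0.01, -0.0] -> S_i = -6.43*0.12^i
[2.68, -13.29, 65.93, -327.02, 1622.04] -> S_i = 2.68*(-4.96)^i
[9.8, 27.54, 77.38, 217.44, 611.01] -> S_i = 9.80*2.81^i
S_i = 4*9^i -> [4, 36, 324, 2916, 26244]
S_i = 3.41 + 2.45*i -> [3.41, 5.86, 8.31, 10.76, 13.21]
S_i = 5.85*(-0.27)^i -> [5.85, -1.58, 0.43, -0.12, 0.03]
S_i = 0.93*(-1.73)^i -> [0.93, -1.61, 2.78, -4.82, 8.33]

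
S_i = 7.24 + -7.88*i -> [7.24, -0.64, -8.52, -16.4, -24.28]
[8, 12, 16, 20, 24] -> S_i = 8 + 4*i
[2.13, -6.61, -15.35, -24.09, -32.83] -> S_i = 2.13 + -8.74*i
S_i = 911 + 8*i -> [911, 919, 927, 935, 943]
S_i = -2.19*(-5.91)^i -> [-2.19, 12.94, -76.49, 452.07, -2671.74]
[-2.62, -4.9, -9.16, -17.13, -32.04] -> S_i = -2.62*1.87^i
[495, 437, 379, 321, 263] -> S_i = 495 + -58*i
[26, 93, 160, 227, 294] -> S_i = 26 + 67*i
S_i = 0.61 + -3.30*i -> [0.61, -2.69, -5.99, -9.29, -12.59]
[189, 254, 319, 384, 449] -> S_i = 189 + 65*i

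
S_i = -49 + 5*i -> [-49, -44, -39, -34, -29]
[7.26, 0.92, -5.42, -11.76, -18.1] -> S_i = 7.26 + -6.34*i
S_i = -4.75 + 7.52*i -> [-4.75, 2.77, 10.29, 17.81, 25.33]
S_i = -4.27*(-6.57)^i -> [-4.27, 28.05, -184.31, 1210.94, -7955.9]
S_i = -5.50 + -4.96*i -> [-5.5, -10.46, -15.42, -20.38, -25.34]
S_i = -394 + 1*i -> [-394, -393, -392, -391, -390]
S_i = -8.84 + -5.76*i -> [-8.84, -14.6, -20.36, -26.12, -31.88]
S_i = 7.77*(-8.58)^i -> [7.77, -66.67, 572.0, -4907.76, 42108.54]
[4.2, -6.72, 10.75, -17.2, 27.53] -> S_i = 4.20*(-1.60)^i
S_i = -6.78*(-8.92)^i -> [-6.78, 60.48, -539.46, 4811.98, -42922.91]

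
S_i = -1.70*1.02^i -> [-1.7, -1.73, -1.77, -1.8, -1.84]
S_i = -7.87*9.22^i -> [-7.87, -72.56, -669.02, -6168.33, -56871.99]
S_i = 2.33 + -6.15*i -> [2.33, -3.82, -9.97, -16.12, -22.27]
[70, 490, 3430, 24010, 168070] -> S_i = 70*7^i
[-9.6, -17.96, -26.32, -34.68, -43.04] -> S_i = -9.60 + -8.36*i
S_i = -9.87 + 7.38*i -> [-9.87, -2.49, 4.89, 12.27, 19.65]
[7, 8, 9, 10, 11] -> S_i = 7 + 1*i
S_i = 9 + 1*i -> [9, 10, 11, 12, 13]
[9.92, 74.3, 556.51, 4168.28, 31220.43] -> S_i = 9.92*7.49^i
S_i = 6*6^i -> [6, 36, 216, 1296, 7776]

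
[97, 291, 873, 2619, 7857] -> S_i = 97*3^i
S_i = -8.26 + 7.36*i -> [-8.26, -0.9, 6.46, 13.82, 21.18]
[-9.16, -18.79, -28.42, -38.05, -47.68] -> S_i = -9.16 + -9.63*i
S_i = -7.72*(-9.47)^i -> [-7.72, 73.11, -692.34, 6556.43, -62089.36]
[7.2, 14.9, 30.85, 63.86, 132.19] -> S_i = 7.20*2.07^i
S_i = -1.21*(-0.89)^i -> [-1.21, 1.08, -0.96, 0.85, -0.76]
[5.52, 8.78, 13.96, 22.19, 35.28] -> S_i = 5.52*1.59^i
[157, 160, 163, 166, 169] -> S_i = 157 + 3*i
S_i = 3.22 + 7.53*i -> [3.22, 10.75, 18.28, 25.81, 33.34]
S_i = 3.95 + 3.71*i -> [3.95, 7.66, 11.37, 15.08, 18.79]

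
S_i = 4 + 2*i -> [4, 6, 8, 10, 12]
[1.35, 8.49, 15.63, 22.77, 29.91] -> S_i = 1.35 + 7.14*i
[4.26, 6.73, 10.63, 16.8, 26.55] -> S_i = 4.26*1.58^i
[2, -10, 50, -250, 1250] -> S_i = 2*-5^i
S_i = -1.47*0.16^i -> [-1.47, -0.24, -0.04, -0.01, -0.0]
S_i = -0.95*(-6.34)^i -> [-0.95, 6.02, -38.19, 242.1, -1534.9]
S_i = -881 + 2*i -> [-881, -879, -877, -875, -873]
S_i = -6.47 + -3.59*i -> [-6.47, -10.06, -13.65, -17.24, -20.83]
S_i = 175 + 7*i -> [175, 182, 189, 196, 203]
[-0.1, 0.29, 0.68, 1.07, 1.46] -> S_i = -0.10 + 0.39*i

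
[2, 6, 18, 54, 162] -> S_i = 2*3^i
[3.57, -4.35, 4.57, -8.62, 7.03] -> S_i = Random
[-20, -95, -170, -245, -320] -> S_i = -20 + -75*i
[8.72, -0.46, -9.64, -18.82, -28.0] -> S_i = 8.72 + -9.18*i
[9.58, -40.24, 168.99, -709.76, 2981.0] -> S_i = 9.58*(-4.20)^i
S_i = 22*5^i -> [22, 110, 550, 2750, 13750]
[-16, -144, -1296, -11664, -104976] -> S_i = -16*9^i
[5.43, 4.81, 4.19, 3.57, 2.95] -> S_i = 5.43 + -0.62*i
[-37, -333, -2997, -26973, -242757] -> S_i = -37*9^i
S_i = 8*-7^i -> [8, -56, 392, -2744, 19208]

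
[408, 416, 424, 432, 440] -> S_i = 408 + 8*i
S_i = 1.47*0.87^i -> [1.47, 1.28, 1.11, 0.97, 0.84]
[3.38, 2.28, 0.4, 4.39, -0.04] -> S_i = Random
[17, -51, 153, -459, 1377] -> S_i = 17*-3^i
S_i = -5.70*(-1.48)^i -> [-5.7, 8.44, -12.49, 18.48, -27.35]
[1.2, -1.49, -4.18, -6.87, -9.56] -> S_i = 1.20 + -2.69*i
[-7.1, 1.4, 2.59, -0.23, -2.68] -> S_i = Random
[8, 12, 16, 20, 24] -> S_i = 8 + 4*i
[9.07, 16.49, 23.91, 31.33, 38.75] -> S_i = 9.07 + 7.42*i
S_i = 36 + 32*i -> [36, 68, 100, 132, 164]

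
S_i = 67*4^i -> [67, 268, 1072, 4288, 17152]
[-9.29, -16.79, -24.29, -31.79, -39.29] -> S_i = -9.29 + -7.50*i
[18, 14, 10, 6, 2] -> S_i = 18 + -4*i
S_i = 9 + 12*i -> [9, 21, 33, 45, 57]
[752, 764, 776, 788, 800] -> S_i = 752 + 12*i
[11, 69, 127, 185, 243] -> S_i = 11 + 58*i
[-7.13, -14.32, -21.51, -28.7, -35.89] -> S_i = -7.13 + -7.19*i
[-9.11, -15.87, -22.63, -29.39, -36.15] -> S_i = -9.11 + -6.76*i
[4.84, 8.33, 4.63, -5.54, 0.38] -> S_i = Random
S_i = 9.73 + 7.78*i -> [9.73, 17.51, 25.29, 33.07, 40.85]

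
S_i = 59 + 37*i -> [59, 96, 133, 170, 207]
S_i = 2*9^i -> [2, 18, 162, 1458, 13122]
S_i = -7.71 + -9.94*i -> [-7.71, -17.65, -27.59, -37.53, -47.47]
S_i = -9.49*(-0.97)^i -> [-9.49, 9.21, -8.93, 8.66, -8.4]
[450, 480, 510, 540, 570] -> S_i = 450 + 30*i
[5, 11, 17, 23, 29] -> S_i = 5 + 6*i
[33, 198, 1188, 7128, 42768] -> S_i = 33*6^i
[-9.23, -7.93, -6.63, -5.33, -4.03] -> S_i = -9.23 + 1.30*i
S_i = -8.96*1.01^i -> [-8.96, -9.05, -9.14, -9.23, -9.32]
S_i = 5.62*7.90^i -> [5.62, 44.4, 350.74, 2770.88, 21889.95]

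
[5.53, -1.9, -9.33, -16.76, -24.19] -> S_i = 5.53 + -7.43*i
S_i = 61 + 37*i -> [61, 98, 135, 172, 209]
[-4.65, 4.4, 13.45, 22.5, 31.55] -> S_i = -4.65 + 9.05*i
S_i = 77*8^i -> [77, 616, 4928, 39424, 315392]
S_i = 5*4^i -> [5, 20, 80, 320, 1280]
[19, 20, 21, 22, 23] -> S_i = 19 + 1*i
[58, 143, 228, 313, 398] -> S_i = 58 + 85*i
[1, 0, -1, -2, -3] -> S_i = 1 + -1*i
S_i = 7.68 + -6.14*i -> [7.68, 1.54, -4.6, -10.74, -16.88]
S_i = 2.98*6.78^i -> [2.98, 20.2, 136.99, 928.76, 6297.02]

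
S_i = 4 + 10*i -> [4, 14, 24, 34, 44]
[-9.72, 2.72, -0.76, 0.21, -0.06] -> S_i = -9.72*(-0.28)^i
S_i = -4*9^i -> [-4, -36, -324, -2916, -26244]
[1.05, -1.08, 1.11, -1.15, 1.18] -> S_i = 1.05*(-1.03)^i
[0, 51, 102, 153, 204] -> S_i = 0 + 51*i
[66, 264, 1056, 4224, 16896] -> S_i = 66*4^i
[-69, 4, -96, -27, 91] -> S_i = Random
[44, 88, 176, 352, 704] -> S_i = 44*2^i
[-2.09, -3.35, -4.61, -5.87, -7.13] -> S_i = -2.09 + -1.26*i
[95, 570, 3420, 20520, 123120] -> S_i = 95*6^i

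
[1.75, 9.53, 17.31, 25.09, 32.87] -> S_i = 1.75 + 7.78*i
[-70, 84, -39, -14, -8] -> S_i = Random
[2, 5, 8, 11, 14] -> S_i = 2 + 3*i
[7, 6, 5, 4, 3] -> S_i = 7 + -1*i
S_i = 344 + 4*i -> [344, 348, 352, 356, 360]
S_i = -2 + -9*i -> [-2, -11, -20, -29, -38]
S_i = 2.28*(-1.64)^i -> [2.28, -3.74, 6.13, -10.06, 16.49]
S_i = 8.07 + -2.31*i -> [8.07, 5.76, 3.45, 1.14, -1.17]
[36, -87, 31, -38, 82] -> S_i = Random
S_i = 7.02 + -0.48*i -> [7.02, 6.54, 6.06, 5.58, 5.1]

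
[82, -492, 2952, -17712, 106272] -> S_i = 82*-6^i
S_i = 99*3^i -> [99, 297, 891, 2673, 8019]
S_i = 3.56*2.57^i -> [3.56, 9.15, 23.51, 60.43, 155.3]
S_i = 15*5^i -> [15, 75, 375, 1875, 9375]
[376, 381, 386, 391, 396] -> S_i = 376 + 5*i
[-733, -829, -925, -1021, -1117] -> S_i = -733 + -96*i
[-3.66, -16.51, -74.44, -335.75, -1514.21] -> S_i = -3.66*4.51^i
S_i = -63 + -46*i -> [-63, -109, -155, -201, -247]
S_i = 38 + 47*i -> [38, 85, 132, 179, 226]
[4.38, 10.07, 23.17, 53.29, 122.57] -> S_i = 4.38*2.30^i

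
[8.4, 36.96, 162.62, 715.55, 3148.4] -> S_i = 8.40*4.40^i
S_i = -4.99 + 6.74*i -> [-4.99, 1.75, 8.49, 15.23, 21.97]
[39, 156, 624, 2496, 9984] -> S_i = 39*4^i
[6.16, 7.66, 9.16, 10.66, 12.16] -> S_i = 6.16 + 1.50*i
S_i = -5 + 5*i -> [-5, 0, 5, 10, 15]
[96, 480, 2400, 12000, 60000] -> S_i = 96*5^i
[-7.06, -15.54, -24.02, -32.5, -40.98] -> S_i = -7.06 + -8.48*i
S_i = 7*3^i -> [7, 21, 63, 189, 567]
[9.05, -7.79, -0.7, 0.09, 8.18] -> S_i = Random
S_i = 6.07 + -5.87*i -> [6.07, 0.2, -5.67, -11.54, -17.41]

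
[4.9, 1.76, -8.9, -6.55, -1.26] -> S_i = Random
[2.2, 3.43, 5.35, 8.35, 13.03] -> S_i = 2.20*1.56^i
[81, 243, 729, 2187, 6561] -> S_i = 81*3^i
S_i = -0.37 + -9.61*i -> [-0.37, -9.98, -19.59, -29.2, -38.81]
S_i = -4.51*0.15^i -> [-4.51, -0.68, -0.1, -0.02, -0.0]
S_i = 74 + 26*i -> [74, 100, 126, 152, 178]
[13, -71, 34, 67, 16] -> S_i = Random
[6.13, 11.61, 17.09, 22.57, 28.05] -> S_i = 6.13 + 5.48*i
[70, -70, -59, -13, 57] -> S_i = Random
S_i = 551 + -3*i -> [551, 548, 545, 542, 539]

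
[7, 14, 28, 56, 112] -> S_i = 7*2^i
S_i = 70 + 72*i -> [70, 142, 214, 286, 358]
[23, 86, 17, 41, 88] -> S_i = Random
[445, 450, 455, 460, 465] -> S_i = 445 + 5*i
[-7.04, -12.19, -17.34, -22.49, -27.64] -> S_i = -7.04 + -5.15*i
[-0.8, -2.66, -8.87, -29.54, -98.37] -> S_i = -0.80*3.33^i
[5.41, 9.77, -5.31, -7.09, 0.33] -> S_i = Random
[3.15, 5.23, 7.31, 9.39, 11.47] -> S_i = 3.15 + 2.08*i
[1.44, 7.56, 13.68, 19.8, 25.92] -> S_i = 1.44 + 6.12*i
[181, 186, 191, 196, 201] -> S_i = 181 + 5*i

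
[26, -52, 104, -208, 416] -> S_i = 26*-2^i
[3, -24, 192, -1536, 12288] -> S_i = 3*-8^i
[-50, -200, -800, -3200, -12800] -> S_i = -50*4^i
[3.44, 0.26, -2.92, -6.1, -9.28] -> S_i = 3.44 + -3.18*i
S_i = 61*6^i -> [61, 366, 2196, 13176, 79056]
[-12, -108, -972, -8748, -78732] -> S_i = -12*9^i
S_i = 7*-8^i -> [7, -56, 448, -3584, 28672]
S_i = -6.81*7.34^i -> [-6.81, -49.99, -366.89, -2692.99, -19766.57]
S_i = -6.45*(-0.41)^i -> [-6.45, 2.64, -1.08, 0.44, -0.18]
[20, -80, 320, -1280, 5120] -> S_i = 20*-4^i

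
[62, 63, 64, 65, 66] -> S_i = 62 + 1*i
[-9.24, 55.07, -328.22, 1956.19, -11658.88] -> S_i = -9.24*(-5.96)^i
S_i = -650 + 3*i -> [-650, -647, -644, -641, -638]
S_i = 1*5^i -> [1, 5, 25, 125, 625]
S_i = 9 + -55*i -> [9, -46, -101, -156, -211]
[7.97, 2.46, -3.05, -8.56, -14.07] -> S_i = 7.97 + -5.51*i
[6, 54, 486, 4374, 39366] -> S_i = 6*9^i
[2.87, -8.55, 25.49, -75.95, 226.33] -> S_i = 2.87*(-2.98)^i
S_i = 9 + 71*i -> [9, 80, 151, 222, 293]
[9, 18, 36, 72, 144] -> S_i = 9*2^i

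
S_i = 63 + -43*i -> [63, 20, -23, -66, -109]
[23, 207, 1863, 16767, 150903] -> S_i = 23*9^i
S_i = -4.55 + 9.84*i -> [-4.55, 5.29, 15.13, 24.97, 34.81]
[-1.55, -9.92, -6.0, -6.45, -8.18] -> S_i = Random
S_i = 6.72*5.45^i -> [6.72, 36.62, 199.6, 1087.82, 5928.64]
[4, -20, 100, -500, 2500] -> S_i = 4*-5^i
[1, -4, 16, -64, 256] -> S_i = 1*-4^i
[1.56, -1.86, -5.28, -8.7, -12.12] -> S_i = 1.56 + -3.42*i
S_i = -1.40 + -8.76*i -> [-1.4, -10.16, -18.92, -27.68, -36.44]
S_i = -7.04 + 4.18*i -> [-7.04, -2.86, 1.32, 5.5, 9.68]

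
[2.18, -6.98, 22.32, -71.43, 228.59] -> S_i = 2.18*(-3.20)^i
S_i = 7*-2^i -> [7, -14, 28, -56, 112]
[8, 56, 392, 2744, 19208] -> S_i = 8*7^i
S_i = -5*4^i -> [-5, -20, -80, -320, -1280]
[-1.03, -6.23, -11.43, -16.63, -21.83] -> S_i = -1.03 + -5.20*i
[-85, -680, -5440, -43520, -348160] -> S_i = -85*8^i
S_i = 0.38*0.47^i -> [0.38, 0.18, 0.08, 0.04, 0.02]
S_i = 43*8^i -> [43, 344, 2752, 22016, 176128]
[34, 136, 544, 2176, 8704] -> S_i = 34*4^i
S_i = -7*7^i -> [-7, -49, -343, -2401, -16807]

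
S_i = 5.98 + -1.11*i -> [5.98, 4.87, 3.76, 2.65, 1.54]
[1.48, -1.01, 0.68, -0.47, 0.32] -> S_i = 1.48*(-0.68)^i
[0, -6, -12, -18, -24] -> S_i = 0 + -6*i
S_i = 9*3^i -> [9, 27, 81, 243, 729]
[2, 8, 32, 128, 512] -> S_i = 2*4^i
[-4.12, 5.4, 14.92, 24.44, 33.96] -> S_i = -4.12 + 9.52*i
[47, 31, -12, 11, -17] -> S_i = Random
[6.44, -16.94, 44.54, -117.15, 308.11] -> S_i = 6.44*(-2.63)^i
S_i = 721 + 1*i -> [721, 722, 723, 724, 725]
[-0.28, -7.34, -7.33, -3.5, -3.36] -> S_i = Random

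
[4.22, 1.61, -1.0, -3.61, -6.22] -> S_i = 4.22 + -2.61*i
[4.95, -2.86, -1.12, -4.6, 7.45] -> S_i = Random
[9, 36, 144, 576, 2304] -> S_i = 9*4^i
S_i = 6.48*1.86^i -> [6.48, 12.05, 22.42, 41.7, 77.56]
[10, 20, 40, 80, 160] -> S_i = 10*2^i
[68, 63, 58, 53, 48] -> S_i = 68 + -5*i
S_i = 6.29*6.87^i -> [6.29, 43.21, 296.87, 2039.49, 14011.27]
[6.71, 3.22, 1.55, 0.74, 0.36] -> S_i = 6.71*0.48^i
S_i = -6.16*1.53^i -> [-6.16, -9.42, -14.42, -22.06, -33.76]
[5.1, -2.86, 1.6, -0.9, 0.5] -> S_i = 5.10*(-0.56)^i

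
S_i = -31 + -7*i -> [-31, -38, -45, -52, -59]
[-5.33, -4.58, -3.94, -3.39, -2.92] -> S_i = -5.33*0.86^i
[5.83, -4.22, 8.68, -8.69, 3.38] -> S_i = Random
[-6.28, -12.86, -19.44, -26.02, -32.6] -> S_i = -6.28 + -6.58*i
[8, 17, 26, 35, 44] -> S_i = 8 + 9*i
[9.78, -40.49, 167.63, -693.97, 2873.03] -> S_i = 9.78*(-4.14)^i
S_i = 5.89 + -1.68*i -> [5.89, 4.21, 2.53, 0.85, -0.83]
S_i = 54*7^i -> [54, 378, 2646, 18522, 129654]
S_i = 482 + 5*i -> [482, 487, 492, 497, 502]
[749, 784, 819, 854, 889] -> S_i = 749 + 35*i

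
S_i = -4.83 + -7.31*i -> [-4.83, -12.14, -19.45, -26.76, -34.07]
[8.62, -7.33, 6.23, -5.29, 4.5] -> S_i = 8.62*(-0.85)^i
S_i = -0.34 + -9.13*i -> [-0.34, -9.47, -18.6, -27.73, -36.86]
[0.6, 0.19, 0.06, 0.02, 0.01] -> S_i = 0.60*0.31^i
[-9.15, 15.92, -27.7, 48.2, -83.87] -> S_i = -9.15*(-1.74)^i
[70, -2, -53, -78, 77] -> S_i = Random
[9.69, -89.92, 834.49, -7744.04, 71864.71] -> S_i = 9.69*(-9.28)^i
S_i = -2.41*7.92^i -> [-2.41, -19.09, -151.17, -1197.27, -9482.39]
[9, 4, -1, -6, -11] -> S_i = 9 + -5*i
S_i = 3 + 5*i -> [3, 8, 13, 18, 23]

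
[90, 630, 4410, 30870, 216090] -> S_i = 90*7^i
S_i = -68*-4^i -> [-68, 272, -1088, 4352, -17408]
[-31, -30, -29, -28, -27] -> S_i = -31 + 1*i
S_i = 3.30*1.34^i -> [3.3, 4.42, 5.93, 7.94, 10.64]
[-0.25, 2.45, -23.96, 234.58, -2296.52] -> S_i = -0.25*(-9.79)^i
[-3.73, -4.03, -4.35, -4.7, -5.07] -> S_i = -3.73*1.08^i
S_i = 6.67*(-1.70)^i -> [6.67, -11.34, 19.28, -32.77, 55.71]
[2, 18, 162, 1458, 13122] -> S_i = 2*9^i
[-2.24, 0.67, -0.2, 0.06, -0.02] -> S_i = -2.24*(-0.30)^i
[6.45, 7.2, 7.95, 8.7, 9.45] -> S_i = 6.45 + 0.75*i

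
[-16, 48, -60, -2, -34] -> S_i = Random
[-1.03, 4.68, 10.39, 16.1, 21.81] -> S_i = -1.03 + 5.71*i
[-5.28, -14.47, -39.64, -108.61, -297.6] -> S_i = -5.28*2.74^i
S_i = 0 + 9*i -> [0, 9, 18, 27, 36]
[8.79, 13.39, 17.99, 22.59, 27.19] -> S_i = 8.79 + 4.60*i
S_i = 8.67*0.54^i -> [8.67, 4.68, 2.53, 1.37, 0.74]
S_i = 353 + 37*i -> [353, 390, 427, 464, 501]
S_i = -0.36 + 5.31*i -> [-0.36, 4.95, 10.26, 15.57, 20.88]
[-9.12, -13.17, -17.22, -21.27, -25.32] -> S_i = -9.12 + -4.05*i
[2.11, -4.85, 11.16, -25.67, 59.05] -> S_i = 2.11*(-2.30)^i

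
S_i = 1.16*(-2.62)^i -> [1.16, -3.04, 7.96, -20.86, 54.66]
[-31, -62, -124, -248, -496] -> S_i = -31*2^i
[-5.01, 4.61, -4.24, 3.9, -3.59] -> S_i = -5.01*(-0.92)^i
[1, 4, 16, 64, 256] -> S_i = 1*4^i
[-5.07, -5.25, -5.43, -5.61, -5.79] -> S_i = -5.07 + -0.18*i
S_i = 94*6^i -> [94, 564, 3384, 20304, 121824]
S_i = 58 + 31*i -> [58, 89, 120, 151, 182]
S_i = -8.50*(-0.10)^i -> [-8.5, 0.85, -0.09, 0.01, -0.0]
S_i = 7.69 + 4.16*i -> [7.69, 11.85, 16.01, 20.17, 24.33]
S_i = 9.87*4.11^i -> [9.87, 40.57, 166.73, 685.24, 2816.34]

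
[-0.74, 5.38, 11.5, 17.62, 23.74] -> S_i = -0.74 + 6.12*i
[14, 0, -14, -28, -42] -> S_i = 14 + -14*i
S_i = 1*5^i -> [1, 5, 25, 125, 625]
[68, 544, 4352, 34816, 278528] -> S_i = 68*8^i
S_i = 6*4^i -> [6, 24, 96, 384, 1536]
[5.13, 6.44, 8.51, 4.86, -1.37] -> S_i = Random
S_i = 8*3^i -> [8, 24, 72, 216, 648]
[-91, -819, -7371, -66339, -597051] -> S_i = -91*9^i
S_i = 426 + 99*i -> [426, 525, 624, 723, 822]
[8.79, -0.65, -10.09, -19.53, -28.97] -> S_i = 8.79 + -9.44*i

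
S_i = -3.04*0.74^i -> [-3.04, -2.25, -1.66, -1.23, -0.91]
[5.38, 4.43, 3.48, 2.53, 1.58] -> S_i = 5.38 + -0.95*i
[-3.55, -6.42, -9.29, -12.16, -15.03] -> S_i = -3.55 + -2.87*i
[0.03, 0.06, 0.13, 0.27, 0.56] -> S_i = 0.03*2.08^i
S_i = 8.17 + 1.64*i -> [8.17, 9.81, 11.45, 13.09, 14.73]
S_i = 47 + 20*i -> [47, 67, 87, 107, 127]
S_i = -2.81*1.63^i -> [-2.81, -4.58, -7.47, -12.17, -19.84]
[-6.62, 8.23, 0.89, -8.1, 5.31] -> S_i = Random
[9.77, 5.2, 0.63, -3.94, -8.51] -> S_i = 9.77 + -4.57*i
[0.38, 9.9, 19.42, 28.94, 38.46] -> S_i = 0.38 + 9.52*i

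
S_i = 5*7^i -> [5, 35, 245, 1715, 12005]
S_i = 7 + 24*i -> [7, 31, 55, 79, 103]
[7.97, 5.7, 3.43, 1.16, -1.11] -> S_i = 7.97 + -2.27*i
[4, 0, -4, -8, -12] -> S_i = 4 + -4*i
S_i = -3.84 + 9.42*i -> [-3.84, 5.58, 15.0, 24.42, 33.84]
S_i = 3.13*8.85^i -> [3.13, 27.7, 245.15, 2169.57, 19200.72]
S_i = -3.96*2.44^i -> [-3.96, -9.66, -23.58, -57.53, -140.36]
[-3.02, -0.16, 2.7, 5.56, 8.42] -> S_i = -3.02 + 2.86*i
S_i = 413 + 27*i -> [413, 440, 467, 494, 521]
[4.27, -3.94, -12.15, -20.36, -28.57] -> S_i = 4.27 + -8.21*i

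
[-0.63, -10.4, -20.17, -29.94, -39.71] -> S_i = -0.63 + -9.77*i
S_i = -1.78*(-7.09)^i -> [-1.78, 12.62, -89.48, 634.39, -4497.85]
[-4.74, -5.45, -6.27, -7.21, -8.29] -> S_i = -4.74*1.15^i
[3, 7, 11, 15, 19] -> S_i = 3 + 4*i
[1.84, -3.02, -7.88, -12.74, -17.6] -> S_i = 1.84 + -4.86*i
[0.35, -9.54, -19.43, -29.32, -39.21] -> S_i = 0.35 + -9.89*i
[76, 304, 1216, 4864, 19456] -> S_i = 76*4^i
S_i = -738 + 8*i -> [-738, -730, -722, -714, -706]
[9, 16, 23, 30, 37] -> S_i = 9 + 7*i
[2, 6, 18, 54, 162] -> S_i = 2*3^i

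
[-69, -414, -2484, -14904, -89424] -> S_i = -69*6^i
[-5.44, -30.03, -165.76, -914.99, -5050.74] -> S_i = -5.44*5.52^i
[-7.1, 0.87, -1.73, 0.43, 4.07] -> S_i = Random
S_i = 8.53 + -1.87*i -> [8.53, 6.66, 4.79, 2.92, 1.05]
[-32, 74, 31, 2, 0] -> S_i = Random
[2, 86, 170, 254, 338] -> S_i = 2 + 84*i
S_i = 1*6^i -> [1, 6, 36, 216, 1296]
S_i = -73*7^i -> [-73, -511, -3577, -25039, -175273]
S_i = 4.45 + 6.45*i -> [4.45, 10.9, 17.35, 23.8, 30.25]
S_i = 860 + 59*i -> [860, 919, 978, 1037, 1096]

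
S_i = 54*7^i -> [54, 378, 2646, 18522, 129654]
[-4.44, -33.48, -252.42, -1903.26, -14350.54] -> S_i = -4.44*7.54^i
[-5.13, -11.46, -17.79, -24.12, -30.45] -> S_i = -5.13 + -6.33*i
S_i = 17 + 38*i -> [17, 55, 93, 131, 169]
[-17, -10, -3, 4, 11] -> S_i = -17 + 7*i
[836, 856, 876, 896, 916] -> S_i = 836 + 20*i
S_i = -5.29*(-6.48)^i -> [-5.29, 34.28, -222.13, 1439.4, -9327.29]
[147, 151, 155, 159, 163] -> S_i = 147 + 4*i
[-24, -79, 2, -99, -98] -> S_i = Random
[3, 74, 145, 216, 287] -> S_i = 3 + 71*i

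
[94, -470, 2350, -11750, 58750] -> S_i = 94*-5^i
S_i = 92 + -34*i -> [92, 58, 24, -10, -44]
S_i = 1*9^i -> [1, 9, 81, 729, 6561]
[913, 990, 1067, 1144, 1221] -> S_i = 913 + 77*i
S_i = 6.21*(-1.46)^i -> [6.21, -9.07, 13.24, -19.33, 28.22]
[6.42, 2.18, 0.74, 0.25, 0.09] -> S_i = 6.42*0.34^i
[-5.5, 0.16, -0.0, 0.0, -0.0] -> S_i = -5.50*(-0.03)^i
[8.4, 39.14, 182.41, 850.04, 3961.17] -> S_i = 8.40*4.66^i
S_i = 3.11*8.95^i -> [3.11, 27.83, 249.12, 2229.61, 19955.04]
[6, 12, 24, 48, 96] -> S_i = 6*2^i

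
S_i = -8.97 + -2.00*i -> [-8.97, -10.97, -12.97, -14.97, -16.97]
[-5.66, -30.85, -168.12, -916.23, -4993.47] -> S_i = -5.66*5.45^i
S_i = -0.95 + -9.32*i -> [-0.95, -10.27, -19.59, -28.91, -38.23]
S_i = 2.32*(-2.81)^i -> [2.32, -6.52, 18.32, -51.48, 144.65]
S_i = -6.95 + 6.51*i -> [-6.95, -0.44, 6.07, 12.58, 19.09]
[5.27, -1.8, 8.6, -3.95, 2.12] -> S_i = Random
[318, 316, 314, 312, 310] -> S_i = 318 + -2*i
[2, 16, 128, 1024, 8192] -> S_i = 2*8^i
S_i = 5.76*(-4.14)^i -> [5.76, -23.85, 98.72, -408.72, 1692.09]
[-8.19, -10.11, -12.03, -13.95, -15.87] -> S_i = -8.19 + -1.92*i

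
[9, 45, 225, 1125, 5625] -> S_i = 9*5^i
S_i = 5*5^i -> [5, 25, 125, 625, 3125]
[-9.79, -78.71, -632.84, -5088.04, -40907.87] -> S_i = -9.79*8.04^i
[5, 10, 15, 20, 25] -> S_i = 5 + 5*i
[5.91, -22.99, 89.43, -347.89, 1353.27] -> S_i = 5.91*(-3.89)^i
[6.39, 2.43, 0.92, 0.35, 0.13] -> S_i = 6.39*0.38^i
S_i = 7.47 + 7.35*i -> [7.47, 14.82, 22.17, 29.52, 36.87]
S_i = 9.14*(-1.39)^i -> [9.14, -12.7, 17.66, -24.55, 34.12]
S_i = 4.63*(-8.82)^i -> [4.63, -40.84, 360.18, -3176.78, 28019.17]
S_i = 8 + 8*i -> [8, 16, 24, 32, 40]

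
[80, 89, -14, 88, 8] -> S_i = Random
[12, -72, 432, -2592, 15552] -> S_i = 12*-6^i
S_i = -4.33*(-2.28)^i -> [-4.33, 9.87, -22.51, 51.32, -117.01]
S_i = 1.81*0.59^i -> [1.81, 1.07, 0.63, 0.37, 0.22]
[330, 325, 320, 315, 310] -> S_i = 330 + -5*i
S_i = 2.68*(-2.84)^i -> [2.68, -7.61, 21.62, -61.39, 174.34]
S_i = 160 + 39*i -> [160, 199, 238, 277, 316]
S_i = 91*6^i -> [91, 546, 3276, 19656, 117936]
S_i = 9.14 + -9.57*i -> [9.14, -0.43, -10.0, -19.57, -29.14]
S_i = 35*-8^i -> [35, -280, 2240, -17920, 143360]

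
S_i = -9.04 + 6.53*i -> [-9.04, -2.51, 4.02, 10.55, 17.08]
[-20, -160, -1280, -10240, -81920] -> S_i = -20*8^i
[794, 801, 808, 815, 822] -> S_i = 794 + 7*i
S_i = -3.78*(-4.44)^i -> [-3.78, 16.78, -74.52, 330.86, -1469.01]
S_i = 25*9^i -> [25, 225, 2025, 18225, 164025]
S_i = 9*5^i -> [9, 45, 225, 1125, 5625]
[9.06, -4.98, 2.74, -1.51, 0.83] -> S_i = 9.06*(-0.55)^i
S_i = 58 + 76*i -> [58, 134, 210, 286, 362]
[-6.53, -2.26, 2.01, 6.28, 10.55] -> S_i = -6.53 + 4.27*i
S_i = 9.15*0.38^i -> [9.15, 3.48, 1.32, 0.5, 0.19]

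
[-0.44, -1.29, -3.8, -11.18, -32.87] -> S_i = -0.44*2.94^i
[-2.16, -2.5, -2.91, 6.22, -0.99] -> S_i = Random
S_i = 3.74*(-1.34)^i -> [3.74, -5.01, 6.72, -9.0, 12.06]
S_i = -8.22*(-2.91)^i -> [-8.22, 23.92, -69.61, 202.56, -589.45]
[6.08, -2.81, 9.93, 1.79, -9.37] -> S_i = Random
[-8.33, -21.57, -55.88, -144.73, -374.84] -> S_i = -8.33*2.59^i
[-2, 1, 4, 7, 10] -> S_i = -2 + 3*i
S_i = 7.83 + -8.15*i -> [7.83, -0.32, -8.47, -16.62, -24.77]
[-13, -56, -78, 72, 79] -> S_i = Random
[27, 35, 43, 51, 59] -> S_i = 27 + 8*i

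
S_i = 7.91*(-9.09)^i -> [7.91, -71.9, 653.59, -5941.12, 54004.76]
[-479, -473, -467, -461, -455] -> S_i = -479 + 6*i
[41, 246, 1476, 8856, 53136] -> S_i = 41*6^i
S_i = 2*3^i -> [2, 6, 18, 54, 162]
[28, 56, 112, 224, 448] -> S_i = 28*2^i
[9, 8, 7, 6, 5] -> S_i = 9 + -1*i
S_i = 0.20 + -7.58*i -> [0.2, -7.38, -14.96, -22.54, -30.12]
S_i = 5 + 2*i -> [5, 7, 9, 11, 13]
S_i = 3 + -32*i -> [3, -29, -61, -93, -125]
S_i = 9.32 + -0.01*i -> [9.32, 9.31, 9.3, 9.29, 9.28]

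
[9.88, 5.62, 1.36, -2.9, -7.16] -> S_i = 9.88 + -4.26*i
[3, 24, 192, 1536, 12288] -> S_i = 3*8^i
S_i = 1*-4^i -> [1, -4, 16, -64, 256]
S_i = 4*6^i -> [4, 24, 144, 864, 5184]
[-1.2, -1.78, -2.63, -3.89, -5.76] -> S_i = -1.20*1.48^i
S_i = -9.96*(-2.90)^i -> [-9.96, 28.88, -83.76, 242.91, -704.45]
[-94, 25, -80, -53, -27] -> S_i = Random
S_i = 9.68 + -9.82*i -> [9.68, -0.14, -9.96, -19.78, -29.6]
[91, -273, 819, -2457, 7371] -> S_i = 91*-3^i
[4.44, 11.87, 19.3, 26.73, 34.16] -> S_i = 4.44 + 7.43*i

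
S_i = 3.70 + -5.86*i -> [3.7, -2.16, -8.02, -13.88, -19.74]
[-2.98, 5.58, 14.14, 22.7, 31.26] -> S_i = -2.98 + 8.56*i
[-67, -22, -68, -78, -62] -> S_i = Random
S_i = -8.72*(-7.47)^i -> [-8.72, 65.14, -486.58, 3634.78, -27151.82]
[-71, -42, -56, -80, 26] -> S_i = Random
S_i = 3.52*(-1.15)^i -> [3.52, -4.05, 4.66, -5.35, 6.16]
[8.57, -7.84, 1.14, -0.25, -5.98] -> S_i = Random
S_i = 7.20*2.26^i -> [7.2, 16.27, 36.77, 83.11, 187.83]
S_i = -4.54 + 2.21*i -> [-4.54, -2.33, -0.12, 2.09, 4.3]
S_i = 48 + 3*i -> [48, 51, 54, 57, 60]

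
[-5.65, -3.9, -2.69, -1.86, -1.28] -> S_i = -5.65*0.69^i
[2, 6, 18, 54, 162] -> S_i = 2*3^i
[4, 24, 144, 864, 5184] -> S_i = 4*6^i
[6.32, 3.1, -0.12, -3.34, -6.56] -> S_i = 6.32 + -3.22*i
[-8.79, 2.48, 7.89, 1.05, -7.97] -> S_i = Random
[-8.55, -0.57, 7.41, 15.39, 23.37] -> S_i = -8.55 + 7.98*i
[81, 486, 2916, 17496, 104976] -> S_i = 81*6^i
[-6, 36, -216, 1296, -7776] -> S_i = -6*-6^i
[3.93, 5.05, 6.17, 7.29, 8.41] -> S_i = 3.93 + 1.12*i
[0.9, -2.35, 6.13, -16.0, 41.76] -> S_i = 0.90*(-2.61)^i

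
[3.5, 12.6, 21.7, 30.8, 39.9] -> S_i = 3.50 + 9.10*i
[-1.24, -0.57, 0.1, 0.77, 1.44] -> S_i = -1.24 + 0.67*i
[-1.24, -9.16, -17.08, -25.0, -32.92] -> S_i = -1.24 + -7.92*i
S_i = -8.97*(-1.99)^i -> [-8.97, 17.85, -35.52, 70.69, -140.67]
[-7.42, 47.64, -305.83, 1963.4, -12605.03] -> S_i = -7.42*(-6.42)^i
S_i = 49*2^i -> [49, 98, 196, 392, 784]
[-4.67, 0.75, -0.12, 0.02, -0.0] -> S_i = -4.67*(-0.16)^i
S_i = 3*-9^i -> [3, -27, 243, -2187, 19683]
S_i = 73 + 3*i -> [73, 76, 79, 82, 85]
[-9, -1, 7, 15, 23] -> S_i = -9 + 8*i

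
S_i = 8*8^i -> [8, 64, 512, 4096, 32768]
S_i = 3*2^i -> [3, 6, 12, 24, 48]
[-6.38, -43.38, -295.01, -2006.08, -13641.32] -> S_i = -6.38*6.80^i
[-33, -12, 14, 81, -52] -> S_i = Random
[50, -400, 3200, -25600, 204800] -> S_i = 50*-8^i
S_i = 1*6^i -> [1, 6, 36, 216, 1296]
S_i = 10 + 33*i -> [10, 43, 76, 109, 142]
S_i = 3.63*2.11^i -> [3.63, 7.66, 16.16, 34.1, 71.95]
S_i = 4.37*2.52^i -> [4.37, 11.01, 27.75, 69.93, 176.23]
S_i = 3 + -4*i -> [3, -1, -5, -9, -13]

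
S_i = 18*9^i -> [18, 162, 1458, 13122, 118098]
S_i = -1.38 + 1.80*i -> [-1.38, 0.42, 2.22, 4.02, 5.82]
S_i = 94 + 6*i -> [94, 100, 106, 112, 118]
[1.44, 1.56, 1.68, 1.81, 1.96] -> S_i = 1.44*1.08^i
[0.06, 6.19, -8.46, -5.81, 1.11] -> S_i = Random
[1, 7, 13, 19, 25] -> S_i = 1 + 6*i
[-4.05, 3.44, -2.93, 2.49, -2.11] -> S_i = -4.05*(-0.85)^i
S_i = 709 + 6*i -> [709, 715, 721, 727, 733]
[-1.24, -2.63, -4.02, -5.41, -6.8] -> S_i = -1.24 + -1.39*i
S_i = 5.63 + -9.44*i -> [5.63, -3.81, -13.25, -22.69, -32.13]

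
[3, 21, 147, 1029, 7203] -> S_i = 3*7^i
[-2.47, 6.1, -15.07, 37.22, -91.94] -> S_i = -2.47*(-2.47)^i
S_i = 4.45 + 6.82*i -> [4.45, 11.27, 18.09, 24.91, 31.73]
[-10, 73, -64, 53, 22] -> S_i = Random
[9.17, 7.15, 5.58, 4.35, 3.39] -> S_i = 9.17*0.78^i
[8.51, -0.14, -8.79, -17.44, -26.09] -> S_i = 8.51 + -8.65*i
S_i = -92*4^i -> [-92, -368, -1472, -5888, -23552]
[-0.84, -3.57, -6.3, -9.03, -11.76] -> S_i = -0.84 + -2.73*i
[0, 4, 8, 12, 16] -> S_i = 0 + 4*i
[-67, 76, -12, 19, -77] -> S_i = Random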